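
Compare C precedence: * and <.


'*' is multiplicative (level 10); '<' is relational (level 7)
Higher level binds tighter
'*' has higher precedence than '<'


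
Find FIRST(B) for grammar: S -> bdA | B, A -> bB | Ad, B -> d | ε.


Per alternative of B: FIRST(d) = {d}; FIRST(ε) = {ε}
FIRST(B) = {d, ε}


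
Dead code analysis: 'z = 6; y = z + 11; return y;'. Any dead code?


z is read by y's definition; y is returned
No dead code


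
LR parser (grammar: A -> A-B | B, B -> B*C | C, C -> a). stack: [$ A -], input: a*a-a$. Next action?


no handle ('A-' is not any RHS); shift 'a'
Action: shift


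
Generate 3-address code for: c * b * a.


Break into single-operator statements:
t1 = c * b
t2 = t1 * a


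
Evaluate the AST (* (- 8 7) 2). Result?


Evaluate inner: (- 8 7) = 1
Evaluate root: (* 1 2) = 2
Result: 2


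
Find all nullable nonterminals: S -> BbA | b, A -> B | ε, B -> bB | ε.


A nonterminal is nullable iff some alternative derives ε (directly, or every symbol in it is nullable)
Nullable: {A, B}


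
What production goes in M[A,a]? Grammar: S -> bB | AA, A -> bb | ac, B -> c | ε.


For [A, a]: 'a' ∈ FIRST(ac)
Entry: A -> ac


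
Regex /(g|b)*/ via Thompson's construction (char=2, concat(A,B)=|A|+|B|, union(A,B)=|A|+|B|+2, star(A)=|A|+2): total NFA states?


Syntax tree has 2 char leaf(s), 1 union(s), 1 star(s)
chars contribute 2×2 = 4; each union adds +2; each star adds +2
Total: 4 + 2 + 2 = 8 states


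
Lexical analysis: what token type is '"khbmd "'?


Pattern: double-quoted sequence
Type: STRING_LITERAL


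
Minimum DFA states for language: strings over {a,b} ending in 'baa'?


Track the longest suffix of input matching a prefix of 'baa': 4 classes (prefixes of length 0..3)
Minimal DFA: 4 states


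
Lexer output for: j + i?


Scan left to right, longest-match per lexeme
Tokens: ID(j), OP(+), ID(i)


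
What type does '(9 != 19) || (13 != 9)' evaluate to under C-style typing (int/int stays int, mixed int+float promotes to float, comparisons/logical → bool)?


Operand types: bool || bool
Rule: logical operators take bool operands and yield bool
Result type: bool


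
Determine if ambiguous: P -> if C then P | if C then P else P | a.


dangling else: 'if C then if C then a else a' parses two ways
Ambiguous


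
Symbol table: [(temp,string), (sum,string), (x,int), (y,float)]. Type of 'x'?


Lookup 'x' → type int


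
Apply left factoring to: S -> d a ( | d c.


Common prefix: 'd'
Factored: S -> d S', S' -> a ( | c


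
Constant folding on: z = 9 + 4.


9 + 4 = 13 at compile time
Optimized: z = 13


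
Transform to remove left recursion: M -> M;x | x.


Left-recursive alternatives: M;x; non-recursive: x
Introduce M': M -> xM', M' -> ;xM' | ε


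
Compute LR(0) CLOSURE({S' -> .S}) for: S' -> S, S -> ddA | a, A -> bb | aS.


Start: S' -> .S
For each item with dot before a nonterminal B, add B -> .γ for every B-production
Closure: [S' -> .S, S -> .ddA, S -> .a]


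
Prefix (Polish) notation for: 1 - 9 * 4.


'*' binds tighter: tree is (- 1 (* 9 4))
Prefix: - 1 * 9 4


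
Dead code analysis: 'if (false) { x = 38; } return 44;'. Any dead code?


condition is constant false, so the whole block is unreachable
Dead: 'if (false) { x = 38; }'


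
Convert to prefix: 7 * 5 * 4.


left-to-right (same/higher precedence on left): tree is (* (* 7 5) 4)
Prefix: * * 7 5 4


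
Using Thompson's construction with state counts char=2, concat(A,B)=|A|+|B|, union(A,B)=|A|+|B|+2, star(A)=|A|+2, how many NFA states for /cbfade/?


Syntax tree has 6 char leaf(s), 0 union(s), 0 star(s)
chars contribute 6×2 = 12; each union adds +2; each star adds +2
Total: 12 + 0 + 0 = 12 states


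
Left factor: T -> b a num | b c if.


Common prefix: 'b'
Factored: T -> b T', T' -> a num | c if


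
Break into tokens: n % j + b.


Scan left to right, longest-match per lexeme
Tokens: ID(n), OP(%), ID(j), OP(+), ID(b)


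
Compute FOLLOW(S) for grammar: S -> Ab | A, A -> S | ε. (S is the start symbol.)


$ ∈ FOLLOW(S). For each A -> αBβ: add FIRST(β)\{ε} to FOLLOW(B); if β nullable, add FOLLOW(A).
FOLLOW(S) = {$, b}


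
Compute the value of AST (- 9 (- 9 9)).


Evaluate inner: (- 9 9) = 0
Evaluate root: (- 9 0) = 9
Result: 9


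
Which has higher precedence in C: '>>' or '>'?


'>>' is shift (level 8); '>' is relational (level 7)
Higher level binds tighter
'>>' has higher precedence than '>'


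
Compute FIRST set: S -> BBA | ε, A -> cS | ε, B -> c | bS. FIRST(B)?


Per alternative of B: FIRST(c) = {c}; FIRST(bS) = {b}
FIRST(B) = {b, c}


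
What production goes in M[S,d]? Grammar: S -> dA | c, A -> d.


For [S, d]: 'd' ∈ FIRST(dA)
Entry: S -> dA


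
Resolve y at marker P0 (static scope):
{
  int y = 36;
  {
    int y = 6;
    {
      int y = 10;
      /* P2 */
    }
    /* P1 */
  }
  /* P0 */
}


y declared in the same block as P0
y = 36


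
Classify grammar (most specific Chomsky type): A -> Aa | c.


Left-linear: every RHS is a terminal or one nonterminal followed by a terminal
Classification: Type 3 (Regular)


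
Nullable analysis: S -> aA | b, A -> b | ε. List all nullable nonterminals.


A nonterminal is nullable iff some alternative derives ε (directly, or every symbol in it is nullable)
Nullable: {A}


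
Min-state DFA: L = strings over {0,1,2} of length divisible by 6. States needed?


Track length mod 6: states 0..5, accept at 0
Minimal DFA: 6 states


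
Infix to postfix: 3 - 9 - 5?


Left to right (same or higher precedence on left)
Postfix: 3 9 - 5 -


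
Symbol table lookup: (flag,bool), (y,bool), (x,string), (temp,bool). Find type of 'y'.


Lookup 'y' → type bool


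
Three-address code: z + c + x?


Break into single-operator statements:
t1 = z + c
t2 = t1 + x


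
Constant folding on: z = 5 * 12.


5 * 12 = 60 at compile time
Optimized: z = 60


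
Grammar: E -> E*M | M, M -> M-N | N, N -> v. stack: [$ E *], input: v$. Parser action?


no handle ('E*' is not any RHS); shift 'v'
Action: shift


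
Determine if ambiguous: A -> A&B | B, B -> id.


precedence layered via separate nonterminal B: deterministic
Unambiguous


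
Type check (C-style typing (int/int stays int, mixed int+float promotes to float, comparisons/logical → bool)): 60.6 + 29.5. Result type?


Operand types: float + float
Rule: mixed int/float promotes to float; int/int stays int
Result type: float


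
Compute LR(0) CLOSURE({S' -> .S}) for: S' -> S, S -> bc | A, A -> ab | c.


Start: S' -> .S
For each item with dot before a nonterminal B, add B -> .γ for every B-production
Closure: [S' -> .S, S -> .bc, S -> .A, A -> .ab, A -> .c]


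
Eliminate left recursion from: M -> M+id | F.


Left-recursive alternatives: M+id; non-recursive: F
Introduce M': M -> FM', M' -> +idM' | ε


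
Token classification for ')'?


Pattern: delimiter/punctuation
Type: PUNCTUATION


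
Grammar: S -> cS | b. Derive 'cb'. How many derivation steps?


Derivation: S => cS => cb
Steps: 2


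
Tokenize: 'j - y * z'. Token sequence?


Scan left to right, longest-match per lexeme
Tokens: ID(j), OP(-), ID(y), OP(*), ID(z)


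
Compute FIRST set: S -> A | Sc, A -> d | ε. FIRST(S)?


Per alternative of S: FIRST(A) = {d, ε}; FIRST(Sc) = {c, d}
FIRST(S) = {c, d, ε}


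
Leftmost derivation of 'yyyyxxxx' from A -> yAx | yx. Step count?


Derivation: A => yAx => yyAxx => yyyAxxx => yyyyxxxx
Steps: 4


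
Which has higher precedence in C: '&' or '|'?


'&' is bitwise AND (level 5); '|' is bitwise OR (level 3)
Higher level binds tighter
'&' has higher precedence than '|'


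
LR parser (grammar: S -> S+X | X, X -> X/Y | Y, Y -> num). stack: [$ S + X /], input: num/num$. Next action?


no handle; shift 'num'
Action: shift


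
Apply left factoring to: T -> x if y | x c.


Common prefix: 'x'
Factored: T -> x T', T' -> if y | c


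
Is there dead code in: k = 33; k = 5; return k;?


first assignment to k is overwritten before any read
Dead: 'k = 33'


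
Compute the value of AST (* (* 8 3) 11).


Evaluate inner: (* 8 3) = 24
Evaluate root: (* 24 11) = 264
Result: 264


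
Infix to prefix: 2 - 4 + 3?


left-to-right (same/higher precedence on left): tree is (+ (- 2 4) 3)
Prefix: + - 2 4 3


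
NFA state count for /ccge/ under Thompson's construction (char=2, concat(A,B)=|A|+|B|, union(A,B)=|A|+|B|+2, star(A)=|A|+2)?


Syntax tree has 4 char leaf(s), 0 union(s), 0 star(s)
chars contribute 4×2 = 8; each union adds +2; each star adds +2
Total: 8 + 0 + 0 = 8 states


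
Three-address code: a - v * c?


Break into single-operator statements:
t1 = v * c
t2 = a - t1


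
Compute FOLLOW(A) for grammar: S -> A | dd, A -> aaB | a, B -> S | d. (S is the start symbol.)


$ ∈ FOLLOW(S). For each A -> αBβ: add FIRST(β)\{ε} to FOLLOW(B); if β nullable, add FOLLOW(A).
FOLLOW(A) = {$}


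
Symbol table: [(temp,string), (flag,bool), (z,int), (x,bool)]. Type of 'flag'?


Lookup 'flag' → type bool


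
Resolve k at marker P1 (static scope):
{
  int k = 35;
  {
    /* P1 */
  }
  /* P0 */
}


P1's block does not declare k; resolves to the enclosing declaration at depth 0
k = 35


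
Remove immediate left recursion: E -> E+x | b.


Left-recursive alternatives: E+x; non-recursive: b
Introduce E': E -> bE', E' -> +xE' | ε


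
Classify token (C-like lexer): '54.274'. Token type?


Pattern: digits with a decimal point
Type: FLOAT_LITERAL


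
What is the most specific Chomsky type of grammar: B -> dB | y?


Right-linear: every RHS is a terminal or a terminal followed by one nonterminal
Classification: Type 3 (Regular)


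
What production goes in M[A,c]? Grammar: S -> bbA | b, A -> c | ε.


For [A, c]: 'c' ∈ FIRST(c)
Entry: A -> c


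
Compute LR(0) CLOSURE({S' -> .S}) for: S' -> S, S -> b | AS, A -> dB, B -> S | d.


Start: S' -> .S
For each item with dot before a nonterminal B, add B -> .γ for every B-production
Closure: [S' -> .S, S -> .b, S -> .AS, A -> .dB]


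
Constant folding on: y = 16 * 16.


16 * 16 = 256 at compile time
Optimized: y = 256


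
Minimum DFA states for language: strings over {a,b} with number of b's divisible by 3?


Track (count of b) mod 3: states 0..2, accept at 0
Minimal DFA: 3 states


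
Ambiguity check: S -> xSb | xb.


balanced x^n…b^n: each string has a unique parse
Unambiguous


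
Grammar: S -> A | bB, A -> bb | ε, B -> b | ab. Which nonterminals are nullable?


A nonterminal is nullable iff some alternative derives ε (directly, or every symbol in it is nullable)
Nullable: {A, S}


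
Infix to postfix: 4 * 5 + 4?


Left to right (same or higher precedence on left)
Postfix: 4 5 * 4 +


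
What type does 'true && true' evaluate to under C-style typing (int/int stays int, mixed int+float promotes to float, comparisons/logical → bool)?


Operand types: bool && bool
Rule: logical operators take bool operands and yield bool
Result type: bool


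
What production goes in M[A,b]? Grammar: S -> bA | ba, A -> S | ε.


For [A, b]: 'b' ∈ FIRST(S)
Entry: A -> S


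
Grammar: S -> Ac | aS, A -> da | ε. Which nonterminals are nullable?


A nonterminal is nullable iff some alternative derives ε (directly, or every symbol in it is nullable)
Nullable: {A}


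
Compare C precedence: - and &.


'-' is additive (level 9); '&' is bitwise AND (level 5)
Higher level binds tighter
'-' has higher precedence than '&'


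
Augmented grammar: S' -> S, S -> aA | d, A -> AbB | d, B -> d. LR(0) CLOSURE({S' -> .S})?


Start: S' -> .S
For each item with dot before a nonterminal B, add B -> .γ for every B-production
Closure: [S' -> .S, S -> .aA, S -> .d]


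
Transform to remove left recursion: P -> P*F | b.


Left-recursive alternatives: P*F; non-recursive: b
Introduce P': P -> bP', P' -> *FP' | ε


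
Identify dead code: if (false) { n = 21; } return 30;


condition is constant false, so the whole block is unreachable
Dead: 'if (false) { n = 21; }'


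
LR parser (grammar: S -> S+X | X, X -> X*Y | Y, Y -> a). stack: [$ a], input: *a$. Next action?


'a' on top is the handle for Y -> a
Action: reduce (Y -> a)


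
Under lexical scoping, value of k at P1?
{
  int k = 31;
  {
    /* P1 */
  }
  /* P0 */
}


P1's block does not declare k; resolves to the enclosing declaration at depth 0
k = 31


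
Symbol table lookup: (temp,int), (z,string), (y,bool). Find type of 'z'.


Lookup 'z' → type string


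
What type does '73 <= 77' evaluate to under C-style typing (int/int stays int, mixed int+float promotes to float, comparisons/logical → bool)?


Operand types: int <= int
Rule: comparison yields bool
Result type: bool


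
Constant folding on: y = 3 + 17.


3 + 17 = 20 at compile time
Optimized: y = 20


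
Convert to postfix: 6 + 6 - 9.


Left to right (same or higher precedence on left)
Postfix: 6 6 + 9 -


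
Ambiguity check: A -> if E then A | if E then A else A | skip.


dangling else: 'if E then if E then skip else skip' parses two ways
Ambiguous


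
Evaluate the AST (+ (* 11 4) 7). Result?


Evaluate inner: (* 11 4) = 44
Evaluate root: (+ 44 7) = 51
Result: 51


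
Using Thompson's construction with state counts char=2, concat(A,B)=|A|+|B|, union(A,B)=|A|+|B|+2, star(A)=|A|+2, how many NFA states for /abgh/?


Syntax tree has 4 char leaf(s), 0 union(s), 0 star(s)
chars contribute 4×2 = 8; each union adds +2; each star adds +2
Total: 8 + 0 + 0 = 8 states


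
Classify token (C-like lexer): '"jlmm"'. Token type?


Pattern: double-quoted sequence
Type: STRING_LITERAL


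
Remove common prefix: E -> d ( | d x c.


Common prefix: 'd'
Factored: E -> d E', E' -> ( | x c


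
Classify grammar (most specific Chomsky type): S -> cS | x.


Right-linear: every RHS is a terminal or a terminal followed by one nonterminal
Classification: Type 3 (Regular)


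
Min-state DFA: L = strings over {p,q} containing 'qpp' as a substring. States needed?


KMP-style automaton: 3 progress states + 1 absorbing accept = 4
Minimal DFA: 4 states


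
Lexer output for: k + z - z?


Scan left to right, longest-match per lexeme
Tokens: ID(k), OP(+), ID(z), OP(-), ID(z)


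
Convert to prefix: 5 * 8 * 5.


left-to-right (same/higher precedence on left): tree is (* (* 5 8) 5)
Prefix: * * 5 8 5


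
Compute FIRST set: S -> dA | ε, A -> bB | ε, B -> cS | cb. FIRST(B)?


Per alternative of B: FIRST(cS) = {c}; FIRST(cb) = {c}
FIRST(B) = {c}


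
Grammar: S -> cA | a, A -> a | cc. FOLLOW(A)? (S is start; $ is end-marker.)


$ ∈ FOLLOW(S). For each A -> αBβ: add FIRST(β)\{ε} to FOLLOW(B); if β nullable, add FOLLOW(A).
FOLLOW(A) = {$}


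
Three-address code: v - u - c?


Break into single-operator statements:
t1 = v - u
t2 = t1 - c


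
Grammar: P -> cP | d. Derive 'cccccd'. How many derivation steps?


Derivation: P => cP => ccP => cccP => ccccP => cccccP => cccccd
Steps: 6


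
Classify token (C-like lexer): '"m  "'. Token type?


Pattern: double-quoted sequence
Type: STRING_LITERAL


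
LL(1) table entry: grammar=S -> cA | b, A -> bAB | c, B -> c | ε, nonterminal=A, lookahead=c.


For [A, c]: 'c' ∈ FIRST(c)
Entry: A -> c


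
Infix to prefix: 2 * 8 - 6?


left-to-right (same/higher precedence on left): tree is (- (* 2 8) 6)
Prefix: - * 2 8 6


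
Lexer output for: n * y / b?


Scan left to right, longest-match per lexeme
Tokens: ID(n), OP(*), ID(y), OP(/), ID(b)


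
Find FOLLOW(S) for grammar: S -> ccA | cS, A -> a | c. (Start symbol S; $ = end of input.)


$ ∈ FOLLOW(S). For each A -> αBβ: add FIRST(β)\{ε} to FOLLOW(B); if β nullable, add FOLLOW(A).
FOLLOW(S) = {$}


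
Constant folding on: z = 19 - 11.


19 - 11 = 8 at compile time
Optimized: z = 8


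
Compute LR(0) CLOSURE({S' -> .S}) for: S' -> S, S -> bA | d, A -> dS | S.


Start: S' -> .S
For each item with dot before a nonterminal B, add B -> .γ for every B-production
Closure: [S' -> .S, S -> .bA, S -> .d]


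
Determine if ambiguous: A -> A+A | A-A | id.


'id+id-id' has two parse trees (no precedence encoded between + and -)
Ambiguous


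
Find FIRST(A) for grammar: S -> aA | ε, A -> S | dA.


Per alternative of A: FIRST(S) = {a, ε}; FIRST(dA) = {d}
FIRST(A) = {a, d, ε}


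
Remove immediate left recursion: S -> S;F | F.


Left-recursive alternatives: S;F; non-recursive: F
Introduce S': S -> FS', S' -> ;FS' | ε


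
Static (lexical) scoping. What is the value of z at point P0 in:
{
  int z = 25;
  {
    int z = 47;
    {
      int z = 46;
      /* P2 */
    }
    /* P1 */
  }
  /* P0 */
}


z declared in the same block as P0
z = 25


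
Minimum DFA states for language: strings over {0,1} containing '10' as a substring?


KMP-style automaton: 2 progress states + 1 absorbing accept = 3
Minimal DFA: 3 states


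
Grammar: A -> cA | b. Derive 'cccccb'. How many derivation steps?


Derivation: A => cA => ccA => cccA => ccccA => cccccA => cccccb
Steps: 6


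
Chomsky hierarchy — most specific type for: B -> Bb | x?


Left-linear: every RHS is a terminal or one nonterminal followed by a terminal
Classification: Type 3 (Regular)


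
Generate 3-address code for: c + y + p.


Break into single-operator statements:
t1 = c + y
t2 = t1 + p


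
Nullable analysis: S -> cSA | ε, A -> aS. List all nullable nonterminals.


A nonterminal is nullable iff some alternative derives ε (directly, or every symbol in it is nullable)
Nullable: {S}


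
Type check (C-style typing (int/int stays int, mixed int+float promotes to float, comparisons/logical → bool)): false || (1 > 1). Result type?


Operand types: bool || bool
Rule: logical operators take bool operands and yield bool
Result type: bool


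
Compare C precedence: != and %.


'%' is multiplicative (level 10); '!=' is equality (level 6)
Higher level binds tighter
'%' has higher precedence than '!='


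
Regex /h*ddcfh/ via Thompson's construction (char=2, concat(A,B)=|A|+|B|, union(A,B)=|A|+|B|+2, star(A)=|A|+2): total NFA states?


Syntax tree has 6 char leaf(s), 0 union(s), 1 star(s)
chars contribute 6×2 = 12; each union adds +2; each star adds +2
Total: 12 + 0 + 2 = 14 states


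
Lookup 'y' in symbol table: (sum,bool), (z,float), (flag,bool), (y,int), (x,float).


Lookup 'y' → type int


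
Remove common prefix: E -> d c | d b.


Common prefix: 'd'
Factored: E -> d E', E' -> c | b


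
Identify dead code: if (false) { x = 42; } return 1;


condition is constant false, so the whole block is unreachable
Dead: 'if (false) { x = 42; }'


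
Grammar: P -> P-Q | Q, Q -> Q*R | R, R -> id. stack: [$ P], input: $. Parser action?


start symbol P on stack, input exhausted
Action: accept


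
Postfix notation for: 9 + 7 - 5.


Left to right (same or higher precedence on left)
Postfix: 9 7 + 5 -


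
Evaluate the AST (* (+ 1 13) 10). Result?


Evaluate inner: (+ 1 13) = 14
Evaluate root: (* 14 10) = 140
Result: 140


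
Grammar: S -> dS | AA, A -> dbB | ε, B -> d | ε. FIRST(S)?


Per alternative of S: FIRST(dS) = {d}; FIRST(AA) = {d, ε}
FIRST(S) = {d, ε}


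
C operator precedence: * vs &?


'*' is multiplicative (level 10); '&' is bitwise AND (level 5)
Higher level binds tighter
'*' has higher precedence than '&'


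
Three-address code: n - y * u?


Break into single-operator statements:
t1 = y * u
t2 = n - t1


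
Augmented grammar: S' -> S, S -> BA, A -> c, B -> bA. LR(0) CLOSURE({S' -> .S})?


Start: S' -> .S
For each item with dot before a nonterminal B, add B -> .γ for every B-production
Closure: [S' -> .S, S -> .BA, B -> .bA]


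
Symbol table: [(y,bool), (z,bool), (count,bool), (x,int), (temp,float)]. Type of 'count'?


Lookup 'count' → type bool


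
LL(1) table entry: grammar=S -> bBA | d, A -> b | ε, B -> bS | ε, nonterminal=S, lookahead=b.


For [S, b]: 'b' ∈ FIRST(bBA)
Entry: S -> bBA


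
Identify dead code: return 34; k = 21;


statement follows a return and is unreachable
Dead: 'k = 21'


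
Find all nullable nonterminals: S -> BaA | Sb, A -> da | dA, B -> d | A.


A nonterminal is nullable iff some alternative derives ε (directly, or every symbol in it is nullable)
Nullable: {}


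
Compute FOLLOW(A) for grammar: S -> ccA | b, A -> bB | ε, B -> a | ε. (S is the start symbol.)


$ ∈ FOLLOW(S). For each A -> αBβ: add FIRST(β)\{ε} to FOLLOW(B); if β nullable, add FOLLOW(A).
FOLLOW(A) = {$}


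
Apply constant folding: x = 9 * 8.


9 * 8 = 72 at compile time
Optimized: x = 72


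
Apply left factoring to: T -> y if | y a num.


Common prefix: 'y'
Factored: T -> y T', T' -> if | a num


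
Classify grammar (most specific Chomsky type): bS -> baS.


LHS has context (more than one symbol) and |LHS| ≤ |RHS|
Classification: Type 1 (Context-Sensitive)


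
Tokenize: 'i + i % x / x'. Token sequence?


Scan left to right, longest-match per lexeme
Tokens: ID(i), OP(+), ID(i), OP(%), ID(x), OP(/), ID(x)


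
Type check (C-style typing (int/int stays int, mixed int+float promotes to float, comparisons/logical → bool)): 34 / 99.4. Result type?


Operand types: int / float
Rule: mixed int/float promotes to float; int/int stays int
Result type: float


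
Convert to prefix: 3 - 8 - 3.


left-to-right (same/higher precedence on left): tree is (- (- 3 8) 3)
Prefix: - - 3 8 3


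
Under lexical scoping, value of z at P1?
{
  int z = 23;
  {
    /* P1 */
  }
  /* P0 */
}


P1's block does not declare z; resolves to the enclosing declaration at depth 0
z = 23


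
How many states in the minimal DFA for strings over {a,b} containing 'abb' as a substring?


KMP-style automaton: 3 progress states + 1 absorbing accept = 4
Minimal DFA: 4 states


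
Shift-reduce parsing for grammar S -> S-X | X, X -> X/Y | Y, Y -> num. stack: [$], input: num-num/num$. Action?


no handle on stack; shift 'num'
Action: shift


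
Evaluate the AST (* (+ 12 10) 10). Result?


Evaluate inner: (+ 12 10) = 22
Evaluate root: (* 22 10) = 220
Result: 220


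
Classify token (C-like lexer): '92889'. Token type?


Pattern: digits only
Type: INTEGER_LITERAL


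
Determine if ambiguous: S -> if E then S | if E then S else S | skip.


dangling else: 'if E then if E then skip else skip' parses two ways
Ambiguous


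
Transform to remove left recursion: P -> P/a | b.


Left-recursive alternatives: P/a; non-recursive: b
Introduce P': P -> bP', P' -> /aP' | ε


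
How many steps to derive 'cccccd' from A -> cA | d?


Derivation: A => cA => ccA => cccA => ccccA => cccccA => cccccd
Steps: 6


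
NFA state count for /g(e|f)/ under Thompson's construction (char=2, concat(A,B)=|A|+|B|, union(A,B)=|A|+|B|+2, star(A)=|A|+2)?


Syntax tree has 3 char leaf(s), 1 union(s), 0 star(s)
chars contribute 3×2 = 6; each union adds +2; each star adds +2
Total: 6 + 2 + 0 = 8 states


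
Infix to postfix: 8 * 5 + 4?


Left to right (same or higher precedence on left)
Postfix: 8 5 * 4 +


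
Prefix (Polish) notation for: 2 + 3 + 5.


left-to-right (same/higher precedence on left): tree is (+ (+ 2 3) 5)
Prefix: + + 2 3 5


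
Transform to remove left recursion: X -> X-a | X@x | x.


Left-recursive alternatives: X-a, X@x; non-recursive: x
Introduce X': X -> xX', X' -> -aX' | @xX' | ε


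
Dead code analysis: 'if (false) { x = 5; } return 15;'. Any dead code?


condition is constant false, so the whole block is unreachable
Dead: 'if (false) { x = 5; }'


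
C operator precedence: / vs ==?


'/' is multiplicative (level 10); '==' is equality (level 6)
Higher level binds tighter
'/' has higher precedence than '=='


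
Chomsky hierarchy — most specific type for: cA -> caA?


LHS has context (more than one symbol) and |LHS| ≤ |RHS|
Classification: Type 1 (Context-Sensitive)


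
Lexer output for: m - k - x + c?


Scan left to right, longest-match per lexeme
Tokens: ID(m), OP(-), ID(k), OP(-), ID(x), OP(+), ID(c)


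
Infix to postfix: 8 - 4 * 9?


* has higher precedence, evaluate 4*9 first
Postfix: 8 4 9 * -


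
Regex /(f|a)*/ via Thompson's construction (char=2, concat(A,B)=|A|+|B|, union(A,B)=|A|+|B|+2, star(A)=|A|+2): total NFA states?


Syntax tree has 2 char leaf(s), 1 union(s), 1 star(s)
chars contribute 2×2 = 4; each union adds +2; each star adds +2
Total: 4 + 2 + 2 = 8 states


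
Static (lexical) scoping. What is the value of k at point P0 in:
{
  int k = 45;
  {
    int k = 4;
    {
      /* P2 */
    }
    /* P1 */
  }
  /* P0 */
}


k declared in the same block as P0
k = 45


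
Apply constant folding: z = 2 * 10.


2 * 10 = 20 at compile time
Optimized: z = 20


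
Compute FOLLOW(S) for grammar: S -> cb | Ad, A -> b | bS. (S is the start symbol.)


$ ∈ FOLLOW(S). For each A -> αBβ: add FIRST(β)\{ε} to FOLLOW(B); if β nullable, add FOLLOW(A).
FOLLOW(S) = {$, d}


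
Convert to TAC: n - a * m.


Break into single-operator statements:
t1 = a * m
t2 = n - t1


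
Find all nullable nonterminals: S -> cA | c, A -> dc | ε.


A nonterminal is nullable iff some alternative derives ε (directly, or every symbol in it is nullable)
Nullable: {A}


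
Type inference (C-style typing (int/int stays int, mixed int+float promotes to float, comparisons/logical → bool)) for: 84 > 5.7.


Operand types: int > float
Rule: comparison yields bool
Result type: bool


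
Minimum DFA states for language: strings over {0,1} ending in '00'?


Track the longest suffix of input matching a prefix of '00': 3 classes (prefixes of length 0..2)
Minimal DFA: 3 states


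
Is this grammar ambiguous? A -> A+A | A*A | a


'a+a*a' has two parse trees (no precedence encoded between + and *)
Ambiguous


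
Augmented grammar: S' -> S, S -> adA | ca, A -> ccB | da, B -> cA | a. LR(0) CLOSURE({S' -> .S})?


Start: S' -> .S
For each item with dot before a nonterminal B, add B -> .γ for every B-production
Closure: [S' -> .S, S -> .adA, S -> .ca]


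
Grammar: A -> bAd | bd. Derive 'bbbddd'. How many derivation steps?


Derivation: A => bAd => bbAdd => bbbddd
Steps: 3


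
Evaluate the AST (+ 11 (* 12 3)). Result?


Evaluate inner: (* 12 3) = 36
Evaluate root: (+ 11 36) = 47
Result: 47


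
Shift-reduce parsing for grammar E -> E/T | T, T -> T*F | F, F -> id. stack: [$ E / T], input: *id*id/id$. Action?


'*' can extend T; shift to build T -> T*F
Action: shift


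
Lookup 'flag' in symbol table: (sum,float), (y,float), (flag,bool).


Lookup 'flag' → type bool


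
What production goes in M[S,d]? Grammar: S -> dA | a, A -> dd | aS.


For [S, d]: 'd' ∈ FIRST(dA)
Entry: S -> dA


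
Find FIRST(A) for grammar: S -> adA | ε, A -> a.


Per alternative of A: FIRST(a) = {a}
FIRST(A) = {a}


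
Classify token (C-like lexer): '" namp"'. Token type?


Pattern: double-quoted sequence
Type: STRING_LITERAL


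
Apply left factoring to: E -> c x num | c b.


Common prefix: 'c'
Factored: E -> c E', E' -> x num | b


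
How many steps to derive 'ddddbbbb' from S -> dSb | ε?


Derivation: S => dSb => ddSbb => dddSbbb => ddddSbbbb => ddddbbbb
Steps: 5


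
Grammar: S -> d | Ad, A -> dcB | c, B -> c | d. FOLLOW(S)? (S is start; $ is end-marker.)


$ ∈ FOLLOW(S). For each A -> αBβ: add FIRST(β)\{ε} to FOLLOW(B); if β nullable, add FOLLOW(A).
FOLLOW(S) = {$}


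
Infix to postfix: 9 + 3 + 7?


Left to right (same or higher precedence on left)
Postfix: 9 3 + 7 +


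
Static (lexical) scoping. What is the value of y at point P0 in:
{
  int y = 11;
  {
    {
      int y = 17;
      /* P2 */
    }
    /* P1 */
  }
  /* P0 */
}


y declared in the same block as P0
y = 11


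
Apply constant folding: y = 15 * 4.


15 * 4 = 60 at compile time
Optimized: y = 60


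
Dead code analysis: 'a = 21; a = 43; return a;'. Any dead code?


first assignment to a is overwritten before any read
Dead: 'a = 21'


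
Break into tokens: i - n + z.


Scan left to right, longest-match per lexeme
Tokens: ID(i), OP(-), ID(n), OP(+), ID(z)


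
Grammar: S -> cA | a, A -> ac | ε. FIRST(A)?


Per alternative of A: FIRST(ac) = {a}; FIRST(ε) = {ε}
FIRST(A) = {a, ε}


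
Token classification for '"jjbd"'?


Pattern: double-quoted sequence
Type: STRING_LITERAL


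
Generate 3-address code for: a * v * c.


Break into single-operator statements:
t1 = a * v
t2 = t1 * c


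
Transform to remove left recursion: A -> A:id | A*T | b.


Left-recursive alternatives: A:id, A*T; non-recursive: b
Introduce A': A -> bA', A' -> :idA' | *TA' | ε


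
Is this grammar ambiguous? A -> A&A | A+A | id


'id&id+id' has two parse trees (no precedence encoded between & and +)
Ambiguous


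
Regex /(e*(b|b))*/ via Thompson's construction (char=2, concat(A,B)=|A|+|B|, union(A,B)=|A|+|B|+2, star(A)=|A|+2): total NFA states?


Syntax tree has 3 char leaf(s), 1 union(s), 2 star(s)
chars contribute 3×2 = 6; each union adds +2; each star adds +2
Total: 6 + 2 + 4 = 12 states


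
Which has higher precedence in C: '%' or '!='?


'%' is multiplicative (level 10); '!=' is equality (level 6)
Higher level binds tighter
'%' has higher precedence than '!='


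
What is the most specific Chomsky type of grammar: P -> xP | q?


Right-linear: every RHS is a terminal or a terminal followed by one nonterminal
Classification: Type 3 (Regular)


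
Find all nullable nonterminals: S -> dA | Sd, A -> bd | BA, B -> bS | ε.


A nonterminal is nullable iff some alternative derives ε (directly, or every symbol in it is nullable)
Nullable: {B}


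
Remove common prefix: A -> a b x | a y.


Common prefix: 'a'
Factored: A -> a A', A' -> b x | y


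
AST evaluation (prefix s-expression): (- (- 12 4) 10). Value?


Evaluate inner: (- 12 4) = 8
Evaluate root: (- 8 10) = -2
Result: -2


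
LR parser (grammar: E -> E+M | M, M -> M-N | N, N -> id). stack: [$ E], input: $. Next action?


start symbol E on stack, input exhausted
Action: accept


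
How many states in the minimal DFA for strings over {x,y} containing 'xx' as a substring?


KMP-style automaton: 2 progress states + 1 absorbing accept = 3
Minimal DFA: 3 states


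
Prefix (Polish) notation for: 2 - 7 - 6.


left-to-right (same/higher precedence on left): tree is (- (- 2 7) 6)
Prefix: - - 2 7 6


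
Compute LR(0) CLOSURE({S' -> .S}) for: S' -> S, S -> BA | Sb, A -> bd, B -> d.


Start: S' -> .S
For each item with dot before a nonterminal B, add B -> .γ for every B-production
Closure: [S' -> .S, S -> .BA, S -> .Sb, B -> .d]


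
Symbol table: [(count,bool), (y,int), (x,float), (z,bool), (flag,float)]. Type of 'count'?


Lookup 'count' → type bool


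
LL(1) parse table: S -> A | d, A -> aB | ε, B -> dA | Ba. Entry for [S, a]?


For [S, a]: 'a' ∈ FIRST(A)
Entry: S -> A


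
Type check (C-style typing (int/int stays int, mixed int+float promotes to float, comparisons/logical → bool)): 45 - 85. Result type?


Operand types: int - int
Rule: mixed int/float promotes to float; int/int stays int
Result type: int


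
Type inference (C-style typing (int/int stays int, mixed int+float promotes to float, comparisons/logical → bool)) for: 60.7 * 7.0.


Operand types: float * float
Rule: mixed int/float promotes to float; int/int stays int
Result type: float


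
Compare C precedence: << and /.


'/' is multiplicative (level 10); '<<' is shift (level 8)
Higher level binds tighter
'/' has higher precedence than '<<'


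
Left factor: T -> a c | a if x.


Common prefix: 'a'
Factored: T -> a T', T' -> c | if x


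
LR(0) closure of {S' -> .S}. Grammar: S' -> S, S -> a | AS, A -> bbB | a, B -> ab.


Start: S' -> .S
For each item with dot before a nonterminal B, add B -> .γ for every B-production
Closure: [S' -> .S, S -> .a, S -> .AS, A -> .bbB, A -> .a]


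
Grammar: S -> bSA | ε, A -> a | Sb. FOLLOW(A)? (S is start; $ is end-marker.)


$ ∈ FOLLOW(S). For each A -> αBβ: add FIRST(β)\{ε} to FOLLOW(B); if β nullable, add FOLLOW(A).
FOLLOW(A) = {$, a, b}


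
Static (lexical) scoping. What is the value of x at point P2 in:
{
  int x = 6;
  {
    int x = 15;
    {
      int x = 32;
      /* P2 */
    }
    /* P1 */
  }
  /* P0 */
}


x declared in the same block as P2
x = 32


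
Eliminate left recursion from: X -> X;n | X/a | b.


Left-recursive alternatives: X;n, X/a; non-recursive: b
Introduce X': X -> bX', X' -> ;nX' | /aX' | ε


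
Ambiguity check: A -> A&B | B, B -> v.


precedence layered via separate nonterminal B: deterministic
Unambiguous


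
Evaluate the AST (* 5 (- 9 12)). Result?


Evaluate inner: (- 9 12) = -3
Evaluate root: (* 5 -3) = -15
Result: -15


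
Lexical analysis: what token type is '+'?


Pattern: operator symbol
Type: OPERATOR


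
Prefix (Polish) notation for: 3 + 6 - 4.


left-to-right (same/higher precedence on left): tree is (- (+ 3 6) 4)
Prefix: - + 3 6 4


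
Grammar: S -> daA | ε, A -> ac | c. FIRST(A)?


Per alternative of A: FIRST(ac) = {a}; FIRST(c) = {c}
FIRST(A) = {a, c}


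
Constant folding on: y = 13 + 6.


13 + 6 = 19 at compile time
Optimized: y = 19


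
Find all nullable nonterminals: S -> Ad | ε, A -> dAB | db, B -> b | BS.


A nonterminal is nullable iff some alternative derives ε (directly, or every symbol in it is nullable)
Nullable: {S}


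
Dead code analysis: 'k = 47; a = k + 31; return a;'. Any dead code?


k is read by a's definition; a is returned
No dead code


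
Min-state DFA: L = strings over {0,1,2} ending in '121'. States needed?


Track the longest suffix of input matching a prefix of '121': 4 classes (prefixes of length 0..3)
Minimal DFA: 4 states


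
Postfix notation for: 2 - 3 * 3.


* has higher precedence, evaluate 3*3 first
Postfix: 2 3 3 * -


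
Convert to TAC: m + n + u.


Break into single-operator statements:
t1 = m + n
t2 = t1 + u


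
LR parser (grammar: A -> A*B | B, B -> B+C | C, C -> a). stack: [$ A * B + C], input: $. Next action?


handle 'B+C' on top
Action: reduce (B -> B+C)


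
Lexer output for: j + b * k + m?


Scan left to right, longest-match per lexeme
Tokens: ID(j), OP(+), ID(b), OP(*), ID(k), OP(+), ID(m)


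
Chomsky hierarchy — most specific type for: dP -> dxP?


LHS has context (more than one symbol) and |LHS| ≤ |RHS|
Classification: Type 1 (Context-Sensitive)


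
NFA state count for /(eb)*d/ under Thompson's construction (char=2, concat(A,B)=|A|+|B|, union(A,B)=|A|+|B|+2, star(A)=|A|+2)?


Syntax tree has 3 char leaf(s), 0 union(s), 1 star(s)
chars contribute 3×2 = 6; each union adds +2; each star adds +2
Total: 6 + 0 + 2 = 8 states


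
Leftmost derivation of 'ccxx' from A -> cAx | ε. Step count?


Derivation: A => cAx => ccAxx => ccxx
Steps: 3


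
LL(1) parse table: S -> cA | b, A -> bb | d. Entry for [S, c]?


For [S, c]: 'c' ∈ FIRST(cA)
Entry: S -> cA


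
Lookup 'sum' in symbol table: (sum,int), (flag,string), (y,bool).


Lookup 'sum' → type int


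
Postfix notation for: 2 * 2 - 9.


Left to right (same or higher precedence on left)
Postfix: 2 2 * 9 -


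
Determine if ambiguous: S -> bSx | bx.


balanced b^n…x^n: each string has a unique parse
Unambiguous


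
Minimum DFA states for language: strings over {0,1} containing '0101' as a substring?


KMP-style automaton: 4 progress states + 1 absorbing accept = 5
Minimal DFA: 5 states


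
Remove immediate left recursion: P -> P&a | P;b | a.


Left-recursive alternatives: P&a, P;b; non-recursive: a
Introduce P': P -> aP', P' -> &aP' | ;bP' | ε


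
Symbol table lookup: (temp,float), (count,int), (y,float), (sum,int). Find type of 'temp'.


Lookup 'temp' → type float


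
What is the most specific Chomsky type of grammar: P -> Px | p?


Left-linear: every RHS is a terminal or one nonterminal followed by a terminal
Classification: Type 3 (Regular)


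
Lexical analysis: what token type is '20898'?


Pattern: digits only
Type: INTEGER_LITERAL


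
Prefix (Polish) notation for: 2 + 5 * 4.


'*' binds tighter: tree is (+ 2 (* 5 4))
Prefix: + 2 * 5 4


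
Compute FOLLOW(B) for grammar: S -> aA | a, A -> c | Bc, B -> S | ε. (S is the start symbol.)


$ ∈ FOLLOW(S). For each A -> αBβ: add FIRST(β)\{ε} to FOLLOW(B); if β nullable, add FOLLOW(A).
FOLLOW(B) = {c}


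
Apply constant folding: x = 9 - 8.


9 - 8 = 1 at compile time
Optimized: x = 1


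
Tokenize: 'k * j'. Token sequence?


Scan left to right, longest-match per lexeme
Tokens: ID(k), OP(*), ID(j)


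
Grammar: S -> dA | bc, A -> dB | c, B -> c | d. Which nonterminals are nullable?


A nonterminal is nullable iff some alternative derives ε (directly, or every symbol in it is nullable)
Nullable: {}


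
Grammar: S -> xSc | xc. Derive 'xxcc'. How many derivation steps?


Derivation: S => xSc => xxcc
Steps: 2


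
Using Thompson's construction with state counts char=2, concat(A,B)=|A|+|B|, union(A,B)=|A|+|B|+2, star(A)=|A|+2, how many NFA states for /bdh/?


Syntax tree has 3 char leaf(s), 0 union(s), 0 star(s)
chars contribute 3×2 = 6; each union adds +2; each star adds +2
Total: 6 + 0 + 0 = 6 states


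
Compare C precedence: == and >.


'>' is relational (level 7); '==' is equality (level 6)
Higher level binds tighter
'>' has higher precedence than '=='


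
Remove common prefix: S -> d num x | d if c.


Common prefix: 'd'
Factored: S -> d S', S' -> num x | if c


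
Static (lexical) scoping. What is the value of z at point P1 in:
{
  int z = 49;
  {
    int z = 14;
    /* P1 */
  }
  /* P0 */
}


z declared in the same block as P1
z = 14


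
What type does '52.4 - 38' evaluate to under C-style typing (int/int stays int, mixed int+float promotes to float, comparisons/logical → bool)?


Operand types: float - int
Rule: mixed int/float promotes to float; int/int stays int
Result type: float


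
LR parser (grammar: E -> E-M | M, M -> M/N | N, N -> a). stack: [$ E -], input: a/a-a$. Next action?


no handle ('E-' is not any RHS); shift 'a'
Action: shift


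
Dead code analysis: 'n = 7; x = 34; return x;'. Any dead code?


n is assigned but never read
Dead: 'n = 7'


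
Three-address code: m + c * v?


Break into single-operator statements:
t1 = c * v
t2 = m + t1


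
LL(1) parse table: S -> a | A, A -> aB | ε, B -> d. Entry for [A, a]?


For [A, a]: 'a' ∈ FIRST(aB)
Entry: A -> aB


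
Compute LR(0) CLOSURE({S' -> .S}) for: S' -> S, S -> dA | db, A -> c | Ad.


Start: S' -> .S
For each item with dot before a nonterminal B, add B -> .γ for every B-production
Closure: [S' -> .S, S -> .dA, S -> .db]


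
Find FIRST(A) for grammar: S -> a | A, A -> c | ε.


Per alternative of A: FIRST(c) = {c}; FIRST(ε) = {ε}
FIRST(A) = {c, ε}


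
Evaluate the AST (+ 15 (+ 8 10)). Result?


Evaluate inner: (+ 8 10) = 18
Evaluate root: (+ 15 18) = 33
Result: 33
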